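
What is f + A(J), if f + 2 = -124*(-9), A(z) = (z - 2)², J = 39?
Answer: 2483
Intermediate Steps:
A(z) = (-2 + z)²
f = 1114 (f = -2 - 124*(-9) = -2 + 1116 = 1114)
f + A(J) = 1114 + (-2 + 39)² = 1114 + 37² = 1114 + 1369 = 2483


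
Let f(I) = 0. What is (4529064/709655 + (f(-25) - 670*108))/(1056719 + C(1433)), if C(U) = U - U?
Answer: -51346106736/749905921945 ≈ -0.068470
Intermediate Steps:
C(U) = 0
(4529064/709655 + (f(-25) - 670*108))/(1056719 + C(1433)) = (4529064/709655 + (0 - 670*108))/(1056719 + 0) = (4529064*(1/709655) + (0 - 72360))/1056719 = (4529064/709655 - 72360)*(1/1056719) = -51346106736/709655*1/1056719 = -51346106736/749905921945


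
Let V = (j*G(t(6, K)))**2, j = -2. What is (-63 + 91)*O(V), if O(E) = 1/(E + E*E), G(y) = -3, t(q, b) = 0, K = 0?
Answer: 7/333 ≈ 0.021021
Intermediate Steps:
V = 36 (V = (-2*(-3))**2 = 6**2 = 36)
O(E) = 1/(E + E**2)
(-63 + 91)*O(V) = (-63 + 91)*(1/(36*(1 + 36))) = 28*((1/36)/37) = 28*((1/36)*(1/37)) = 28*(1/1332) = 7/333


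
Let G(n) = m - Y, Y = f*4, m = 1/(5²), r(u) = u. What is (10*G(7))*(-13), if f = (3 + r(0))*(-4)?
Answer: -31226/5 ≈ -6245.2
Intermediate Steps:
f = -12 (f = (3 + 0)*(-4) = 3*(-4) = -12)
m = 1/25 ≈ 0.040000
Y = -48 (Y = -12*4 = -48)
G(n) = 1201/25 (G(n) = 1/25 - 1*(-48) = 1/25 + 48 = 1201/25)
(10*G(7))*(-13) = (10*(1201/25))*(-13) = (2402/5)*(-13) = -31226/5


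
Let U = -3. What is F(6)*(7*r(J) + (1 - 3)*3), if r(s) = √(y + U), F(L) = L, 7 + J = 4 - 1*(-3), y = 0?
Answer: -36 + 42*I*√3 ≈ -36.0 + 72.746*I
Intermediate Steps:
J = 0 (J = -7 + (4 - 1*(-3)) = -7 + (4 + 3) = -7 + 7 = 0)
r(s) = I*√3 (r(s) = √(0 - 3) = √(-3) = I*√3)
F(6)*(7*r(J) + (1 - 3)*3) = 6*(7*(I*√3) + (1 - 3)*3) = 6*(7*I*√3 - 2*3) = 6*(7*I*√3 - 6) = 6*(-6 + 7*I*√3) = -36 + 42*I*√3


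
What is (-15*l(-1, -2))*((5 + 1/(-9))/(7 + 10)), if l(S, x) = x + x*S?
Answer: 0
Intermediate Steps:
l(S, x) = x + S*x
(-15*l(-1, -2))*((5 + 1/(-9))/(7 + 10)) = (-(-30)*(1 - 1))*((5 + 1/(-9))/(7 + 10)) = (-(-30)*0)*((5 - 1/9)/17) = (-15*0)*((44/9)*(1/17)) = 0*(44/153) = 0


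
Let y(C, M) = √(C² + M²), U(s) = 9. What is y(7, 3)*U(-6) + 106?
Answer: 106 + 9*√58 ≈ 174.54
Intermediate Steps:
y(7, 3)*U(-6) + 106 = √(7² + 3²)*9 + 106 = √(49 + 9)*9 + 106 = √58*9 + 106 = 9*√58 + 106 = 106 + 9*√58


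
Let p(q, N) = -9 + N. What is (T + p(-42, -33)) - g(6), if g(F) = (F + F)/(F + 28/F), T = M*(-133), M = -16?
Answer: 16679/8 ≈ 2084.9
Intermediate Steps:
T = 2128 (T = -16*(-133) = 2128)
g(F) = 2*F/(F + 28/F) (g(F) = (2*F)/(F + 28/F) = 2*F/(F + 28/F))
(T + p(-42, -33)) - g(6) = (2128 + (-9 - 33)) - 2*6**2/(28 + 6**2) = (2128 - 42) - 2*36/(28 + 36) = 2086 - 2*36/64 = 2086 - 1*9/8 = 2086 - 9/8 = 16679/8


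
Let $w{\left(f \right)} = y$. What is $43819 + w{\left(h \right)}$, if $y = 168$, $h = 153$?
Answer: $43987$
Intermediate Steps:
$w{\left(f \right)} = 168$
$43819 + w{\left(h \right)} = 43819 + 168 = 43987$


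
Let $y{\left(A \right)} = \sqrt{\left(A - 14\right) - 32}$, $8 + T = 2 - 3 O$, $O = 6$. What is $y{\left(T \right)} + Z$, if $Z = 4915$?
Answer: $4915 + i \sqrt{70} \approx 4915.0 + 8.3666 i$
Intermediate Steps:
$T = -24$ ($T = -8 + \left(2 - 18\right) = -8 - 16 = -24$)
$y{\left(A \right)} = \sqrt{-46 + A}$ ($y{\left(A \right)} = \sqrt{\left(A - 14\right) - 32} = \sqrt{\left(-14 + A\right) - 32} = \sqrt{-46 + A}$)
$y{\left(T \right)} + Z = \sqrt{-46 - 24} + 4915 = \sqrt{-70} + 4915 = i \sqrt{70} + 4915 = 4915 + i \sqrt{70}$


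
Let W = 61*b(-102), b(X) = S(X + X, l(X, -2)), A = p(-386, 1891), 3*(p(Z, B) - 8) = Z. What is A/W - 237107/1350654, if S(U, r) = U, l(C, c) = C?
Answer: -348447574/2100942297 ≈ -0.16585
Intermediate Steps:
p(Z, B) = 8 + Z/3
A = -362/3 (A = 8 + (⅓)*(-386) = 8 - 386/3 = -362/3 ≈ -120.67)
b(X) = 2*X (b(X) = X + X = 2*X)
W = -12444 (W = 61*(2*(-102)) = 61*(-204) = -12444)
A/W - 237107/1350654 = -362/3/(-12444) - 237107/1350654 = -362/3*(-1/12444) - 237107*1/1350654 = 181/18666 - 237107/1350654 = -348447574/2100942297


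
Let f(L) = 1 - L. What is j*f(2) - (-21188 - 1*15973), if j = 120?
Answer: 37041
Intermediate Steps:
j*f(2) - (-21188 - 1*15973) = 120*(1 - 1*2) - (-21188 - 1*15973) = 120*(1 - 2) - (-21188 - 15973) = 120*(-1) - 1*(-37161) = -120 + 37161 = 37041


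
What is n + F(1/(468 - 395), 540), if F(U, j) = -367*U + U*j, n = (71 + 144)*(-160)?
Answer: -2511027/73 ≈ -34398.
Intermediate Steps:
n = -34400 (n = 215*(-160) = -34400)
n + F(1/(468 - 395), 540) = -34400 + (-367 + 540)/(468 - 395) = -34400 + 173/73 = -2511027/73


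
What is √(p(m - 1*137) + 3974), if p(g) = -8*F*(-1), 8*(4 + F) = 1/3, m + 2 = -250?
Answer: √35481/3 ≈ 62.788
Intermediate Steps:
m = -252 (m = -2 - 250 = -252)
F = -95/24 (F = -4 + (⅛)/3 = -4 + (⅛)*(⅓) = -4 + 1/24 = -95/24 ≈ -3.9583)
p(g) = -95/3 (p(g) = -8*(-95/24)*(-1) = (95/3)*(-1) = -95/3)
√(p(m - 1*137) + 3974) = √(-95/3 + 3974) = √(11827/3) = √35481/3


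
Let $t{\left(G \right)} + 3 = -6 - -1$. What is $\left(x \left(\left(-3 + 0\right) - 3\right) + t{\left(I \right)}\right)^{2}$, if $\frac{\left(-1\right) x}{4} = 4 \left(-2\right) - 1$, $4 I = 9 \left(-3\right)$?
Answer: $50176$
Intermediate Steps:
$I = - \frac{27}{4}$ ($I = \frac{9 \left(-3\right)}{4} = \frac{1}{4} \left(-27\right) = - \frac{27}{4} \approx -6.75$)
$t{\left(G \right)} = -8$ ($t{\left(G \right)} = -3 - 5 = -8$)
$x = 36$ ($x = - 4 \left(4 \left(-2\right) - 1\right) = - 4 \left(-8 - 1\right) = \left(-4\right) \left(-9\right) = 36$)
$\left(x \left(\left(-3 + 0\right) - 3\right) + t{\left(I \right)}\right)^{2} = \left(36 \left(\left(-3 + 0\right) - 3\right) - 8\right)^{2} = \left(36 \left(-3 - 3\right) - 8\right)^{2} = \left(36 \left(-6\right) - 8\right)^{2} = \left(-216 - 8\right)^{2} = \left(-224\right)^{2} = 50176$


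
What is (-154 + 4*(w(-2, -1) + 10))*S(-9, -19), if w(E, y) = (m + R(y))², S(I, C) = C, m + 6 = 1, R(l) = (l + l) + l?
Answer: -2698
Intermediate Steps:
R(l) = 3*l (R(l) = 2*l + l = 3*l)
m = -5 (m = -6 + 1 = -5)
w(E, y) = (-5 + 3*y)²
(-154 + 4*(w(-2, -1) + 10))*S(-9, -19) = (-154 + 4*((-5 + 3*(-1))² + 10))*(-19) = (-154 + 4*((-5 - 3)² + 10))*(-19) = (-154 + 4*((-8)² + 10))*(-19) = (-154 + 4*(64 + 10))*(-19) = (-154 + 4*74)*(-19) = (-154 + 296)*(-19) = 142*(-19) = -2698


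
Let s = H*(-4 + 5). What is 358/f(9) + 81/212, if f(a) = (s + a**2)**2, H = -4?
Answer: 556145/1256948 ≈ 0.44246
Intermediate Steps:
s = -4 (s = -4*(-4 + 5) = -4*1 = -4)
f(a) = (-4 + a**2)**2
358/f(9) + 81/212 = 358/((-4 + 9**2)**2) + 81/212 = 358/((-4 + 81)**2) + 81*(1/212) = 358/(77**2) + 81/212 = 358/5929 + 81/212 = 556145/1256948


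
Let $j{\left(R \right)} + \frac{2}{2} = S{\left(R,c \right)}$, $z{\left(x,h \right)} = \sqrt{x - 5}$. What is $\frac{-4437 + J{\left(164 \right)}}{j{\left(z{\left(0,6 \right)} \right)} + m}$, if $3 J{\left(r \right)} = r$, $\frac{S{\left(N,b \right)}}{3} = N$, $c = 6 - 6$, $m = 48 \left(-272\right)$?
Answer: $\frac{171660379}{511455882} + \frac{13147 i \sqrt{5}}{170485294} \approx 0.33563 + 0.00017243 i$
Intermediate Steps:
$m = -13056$
$c = 0$
$S{\left(N,b \right)} = 3 N$
$z{\left(x,h \right)} = \sqrt{-5 + x}$
$j{\left(R \right)} = -1 + 3 R$
$J{\left(r \right)} = \frac{r}{3}$
$\frac{-4437 + J{\left(164 \right)}}{j{\left(z{\left(0,6 \right)} \right)} + m} = \frac{-4437 + \frac{1}{3} \cdot 164}{\left(-1 + 3 \sqrt{-5 + 0}\right) - 13056} = \frac{-4437 + \frac{164}{3}}{\left(-1 + 3 \sqrt{-5}\right) - 13056} = - \frac{13147}{3 \left(\left(-1 + 3 i \sqrt{5}\right) - 13056\right)} = - \frac{13147}{3 \left(-13057 + 3 i \sqrt{5}\right)}$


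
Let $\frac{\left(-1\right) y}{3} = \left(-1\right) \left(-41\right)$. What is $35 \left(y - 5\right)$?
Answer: $-4480$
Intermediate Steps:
$y = -123$ ($y = - 3 \left(\left(-1\right) \left(-41\right)\right) = \left(-3\right) 41 = -123$)
$35 \left(y - 5\right) = 35 \left(-123 - 5\right) = 35 \left(-128\right) = -4480$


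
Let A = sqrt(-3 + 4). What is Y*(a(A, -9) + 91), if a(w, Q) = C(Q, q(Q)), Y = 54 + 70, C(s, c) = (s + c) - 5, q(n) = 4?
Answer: 10044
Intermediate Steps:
A = 1 (A = sqrt(1) = 1)
C(s, c) = -5 + c + s (C(s, c) = (c + s) - 5 = -5 + c + s)
Y = 124
a(w, Q) = -1 + Q (a(w, Q) = -5 + 4 + Q = -1 + Q)
Y*(a(A, -9) + 91) = 124*((-1 - 9) + 91) = 124*(-10 + 91) = 124*81 = 10044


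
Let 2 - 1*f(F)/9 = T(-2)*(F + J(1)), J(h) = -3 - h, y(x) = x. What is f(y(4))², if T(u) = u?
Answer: 324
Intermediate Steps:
f(F) = -54 + 18*F (f(F) = 18 - (-18)*(F + (-3 - 1*1)) = 18 - (-18)*(F + (-3 - 1)) = 18 - (-18)*(F - 4) = 18 - (-18)*(-4 + F) = 18 - 9*(8 - 2*F) = 18 + (-72 + 18*F) = -54 + 18*F)
f(y(4))² = (-54 + 18*4)² = (-54 + 72)² = 18² = 324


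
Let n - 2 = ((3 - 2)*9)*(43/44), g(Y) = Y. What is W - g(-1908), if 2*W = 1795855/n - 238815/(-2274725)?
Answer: 1470933085013/17287910 ≈ 85085.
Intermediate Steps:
n = 475/44 (n = 2 + ((3 - 2)*9)*(43/44) = 2 + (1*9)*(43*(1/44)) = 2 + 9*(43/44) = 2 + 387/44 = 475/44 ≈ 10.795)
W = 1437947752733/17287910 (W = (1795855/(475/44) - 238815/(-2274725))/2 = (1795855*(44/475) - 238815*(-1/2274725))/2 = (15803524/95 + 47763/454945)/2 = (½)*(1437947752733/8643955) = 1437947752733/17287910 ≈ 83177.)
W - g(-1908) = 1437947752733/17287910 - 1*(-1908) = 1437947752733/17287910 + 1908 = 1470933085013/17287910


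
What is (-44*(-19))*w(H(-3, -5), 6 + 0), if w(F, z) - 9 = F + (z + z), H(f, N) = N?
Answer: 13376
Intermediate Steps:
w(F, z) = 9 + F + 2*z (w(F, z) = 9 + (F + (z + z)) = 9 + (F + 2*z) = 9 + F + 2*z)
(-44*(-19))*w(H(-3, -5), 6 + 0) = (-44*(-19))*(9 - 5 + 2*(6 + 0)) = 836*(9 - 5 + 2*6) = 836*(9 - 5 + 12) = 836*16 = 13376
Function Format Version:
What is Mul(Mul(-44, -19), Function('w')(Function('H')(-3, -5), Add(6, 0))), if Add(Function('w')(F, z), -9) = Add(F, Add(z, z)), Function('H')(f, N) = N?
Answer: 13376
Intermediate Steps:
Function('w')(F, z) = Add(9, F, Mul(2, z)) (Function('w')(F, z) = Add(9, Add(F, Add(z, z))) = Add(9, Add(F, Mul(2, z))) = Add(9, F, Mul(2, z)))
Mul(Mul(-44, -19), Function('w')(Function('H')(-3, -5), Add(6, 0))) = Mul(Mul(-44, -19), Add(9, -5, Mul(2, Add(6, 0)))) = Mul(836, Add(9, -5, Mul(2, 6))) = Mul(836, Add(9, -5, 12)) = Mul(836, 16) = 13376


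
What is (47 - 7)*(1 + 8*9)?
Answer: 2920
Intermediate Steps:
(47 - 7)*(1 + 8*9) = 40*(1 + 72) = 40*73 = 2920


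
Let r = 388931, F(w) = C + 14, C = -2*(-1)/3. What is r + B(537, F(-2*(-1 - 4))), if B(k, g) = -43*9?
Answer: 388544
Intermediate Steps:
C = 2/3 (C = 2*(1/3) = 2/3 ≈ 0.66667)
F(w) = 44/3 (F(w) = 2/3 + 14 = 44/3)
B(k, g) = -387
r + B(537, F(-2*(-1 - 4))) = 388931 - 387 = 388544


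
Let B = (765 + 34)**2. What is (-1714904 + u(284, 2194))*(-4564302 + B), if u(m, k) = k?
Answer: 6723929901710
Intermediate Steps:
B = 638401 (B = 799**2 = 638401)
(-1714904 + u(284, 2194))*(-4564302 + B) = (-1714904 + 2194)*(-4564302 + 638401) = -1712710*(-3925901) = 6723929901710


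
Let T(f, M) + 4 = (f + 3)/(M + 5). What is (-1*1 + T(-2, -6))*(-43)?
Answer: 258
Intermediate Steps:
T(f, M) = -4 + (3 + f)/(5 + M) (T(f, M) = -4 + (f + 3)/(M + 5) = -4 + (3 + f)/(5 + M))
(-1*1 + T(-2, -6))*(-43) = (-1*1 + (-17 - 2 - 4*(-6))/(5 - 6))*(-43) = (-1 + (-17 - 2 + 24)/(-1))*(-43) = (-1 - 1*5)*(-43) = (-1 - 5)*(-43) = -6*(-43) = 258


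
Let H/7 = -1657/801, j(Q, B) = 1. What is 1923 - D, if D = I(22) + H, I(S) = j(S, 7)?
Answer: 1551121/801 ≈ 1936.5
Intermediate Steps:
I(S) = 1
H = -11599/801 (H = 7*(-1657/801) = -11599/801 ≈ -14.481)
D = -10798/801 (D = 1 - 11599/801 = -10798/801 ≈ -13.481)
1923 - D = 1923 - 1*(-10798/801) = 1923 + 10798/801 = 1551121/801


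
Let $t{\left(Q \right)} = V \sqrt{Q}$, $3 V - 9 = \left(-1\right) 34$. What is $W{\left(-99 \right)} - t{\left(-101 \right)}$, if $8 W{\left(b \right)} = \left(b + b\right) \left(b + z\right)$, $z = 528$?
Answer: $- \frac{42471}{4} + \frac{25 i \sqrt{101}}{3} \approx -10618.0 + 83.749 i$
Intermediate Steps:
$V = - \frac{25}{3}$ ($V = 3 + \frac{\left(-1\right) 34}{3} = 3 + \frac{1}{3} \left(-34\right) = 3 - \frac{34}{3} = - \frac{25}{3} \approx -8.3333$)
$W{\left(b \right)} = \frac{b \left(528 + b\right)}{4}$ ($W{\left(b \right)} = \frac{\left(b + b\right) \left(b + 528\right)}{8} = \frac{2 b \left(528 + b\right)}{8} = \frac{b \left(528 + b\right)}{4}$)
$t{\left(Q \right)} = - \frac{25 \sqrt{Q}}{3}$
$W{\left(-99 \right)} - t{\left(-101 \right)} = \frac{1}{4} \left(-99\right) \left(528 - 99\right) - - \frac{25 \sqrt{-101}}{3} = \frac{1}{4} \left(-99\right) 429 - - \frac{25 i \sqrt{101}}{3} = - \frac{42471}{4} - - \frac{25 i \sqrt{101}}{3} = - \frac{42471}{4} + \frac{25 i \sqrt{101}}{3}$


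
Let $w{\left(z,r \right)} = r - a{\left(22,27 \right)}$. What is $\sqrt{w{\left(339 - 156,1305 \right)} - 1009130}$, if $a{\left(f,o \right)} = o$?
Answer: $2 i \sqrt{251963} \approx 1003.9 i$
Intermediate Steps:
$w{\left(z,r \right)} = -27 + r$ ($w{\left(z,r \right)} = r - 27 = -27 + r$)
$\sqrt{w{\left(339 - 156,1305 \right)} - 1009130} = \sqrt{\left(-27 + 1305\right) - 1009130} = \sqrt{1278 - 1009130} = \sqrt{-1007852} = 2 i \sqrt{251963}$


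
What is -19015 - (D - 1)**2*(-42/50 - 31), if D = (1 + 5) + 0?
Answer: -18219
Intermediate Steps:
D = 6 (D = 6 + 0 = 6)
-19015 - (D - 1)**2*(-42/50 - 31) = -19015 - (6 - 1)**2*(-42/50 - 31) = -19015 - 5**2*(-42*1/50 - 31) = -19015 - 25*(-21/25 - 31) = -19015 - 25*(-796)/25 = -19015 - 1*(-796) = -19015 + 796 = -18219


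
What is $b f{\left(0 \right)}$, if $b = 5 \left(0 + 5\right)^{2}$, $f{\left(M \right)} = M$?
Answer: $0$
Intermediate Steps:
$b = 125$ ($b = 5 \cdot 5^{2} = 5 \cdot 25 = 125$)
$b f{\left(0 \right)} = 125 \cdot 0 = 0$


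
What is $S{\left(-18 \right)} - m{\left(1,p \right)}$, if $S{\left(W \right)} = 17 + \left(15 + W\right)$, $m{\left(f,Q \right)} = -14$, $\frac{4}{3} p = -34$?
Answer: $28$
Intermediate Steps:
$p = - \frac{51}{2}$ ($p = \frac{3}{4} \left(-34\right) = - \frac{51}{2} \approx -25.5$)
$S{\left(W \right)} = 32 + W$
$S{\left(-18 \right)} - m{\left(1,p \right)} = \left(32 - 18\right) - -14 = 14 + 14 = 28$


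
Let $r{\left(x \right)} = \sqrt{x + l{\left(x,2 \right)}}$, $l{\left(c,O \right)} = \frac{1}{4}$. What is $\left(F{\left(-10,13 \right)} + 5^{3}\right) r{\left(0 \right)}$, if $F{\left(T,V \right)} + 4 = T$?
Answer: $\frac{111}{2} \approx 55.5$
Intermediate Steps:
$l{\left(c,O \right)} = \frac{1}{4}$
$F{\left(T,V \right)} = -4 + T$
$r{\left(x \right)} = \sqrt{\frac{1}{4} + x}$ ($r{\left(x \right)} = \sqrt{x + \frac{1}{4}} = \sqrt{\frac{1}{4} + x}$)
$\left(F{\left(-10,13 \right)} + 5^{3}\right) r{\left(0 \right)} = \left(\left(-4 - 10\right) + 5^{3}\right) \frac{\sqrt{1 + 4 \cdot 0}}{2} = \left(-14 + 125\right) \frac{\sqrt{1 + 0}}{2} = 111 \frac{\sqrt{1}}{2} = 111 \cdot \frac{1}{2} \cdot 1 = 111 \cdot \frac{1}{2} = \frac{111}{2}$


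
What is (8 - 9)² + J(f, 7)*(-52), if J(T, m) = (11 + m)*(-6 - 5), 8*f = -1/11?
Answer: 10297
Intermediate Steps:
f = -1/88 (f = (-1/11)/8 = (-1*1/11)/8 = (⅛)*(-1/11) = -1/88 ≈ -0.011364)
J(T, m) = -121 - 11*m (J(T, m) = (11 + m)*(-11) = -121 - 11*m)
(8 - 9)² + J(f, 7)*(-52) = (8 - 9)² + (-121 - 11*7)*(-52) = (-1)² + (-121 - 77)*(-52) = 1 - 198*(-52) = 1 + 10296 = 10297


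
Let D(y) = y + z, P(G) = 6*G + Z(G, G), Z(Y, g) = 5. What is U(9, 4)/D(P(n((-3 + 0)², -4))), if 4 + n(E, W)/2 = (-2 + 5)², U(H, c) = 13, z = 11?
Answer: 13/76 ≈ 0.17105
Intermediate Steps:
n(E, W) = 10 (n(E, W) = -8 + 2*(-2 + 5)² = -8 + 2*3² = -8 + 2*9 = -8 + 18 = 10)
P(G) = 5 + 6*G (P(G) = 6*G + 5 = 5 + 6*G)
D(y) = 11 + y (D(y) = y + 11 = 11 + y)
U(9, 4)/D(P(n((-3 + 0)², -4))) = 13/(11 + (5 + 6*10)) = 13/(11 + (5 + 60)) = 13/(11 + 65) = 13/76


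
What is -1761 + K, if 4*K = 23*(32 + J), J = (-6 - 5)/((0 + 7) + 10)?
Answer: -107489/68 ≈ -1580.7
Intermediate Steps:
J = -11/17 (J = -11/(7 + 10) = -11/17 ≈ -0.64706)
K = 12259/68 (K = (23*(32 - 11/17))/4 = (23*(533/17))/4 = (¼)*(12259/17) = 12259/68 ≈ 180.28)
-1761 + K = -1761 + 12259/68 = -107489/68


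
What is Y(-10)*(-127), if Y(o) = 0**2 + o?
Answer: 1270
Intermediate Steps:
Y(o) = o (Y(o) = 0 + o = o)
Y(-10)*(-127) = -10*(-127) = 1270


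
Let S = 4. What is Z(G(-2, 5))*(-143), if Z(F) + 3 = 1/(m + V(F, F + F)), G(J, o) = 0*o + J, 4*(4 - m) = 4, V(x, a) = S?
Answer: 2860/7 ≈ 408.57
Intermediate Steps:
V(x, a) = 4
m = 3 (m = 4 - ¼*4 = 4 - 1 = 3)
G(J, o) = J (G(J, o) = 0 + J = J)
Z(F) = -20/7 (Z(F) = -3 + 1/(3 + 4) = -3 + 1/7 = -3 + ⅐ = -20/7)
Z(G(-2, 5))*(-143) = -20/7*(-143) = 2860/7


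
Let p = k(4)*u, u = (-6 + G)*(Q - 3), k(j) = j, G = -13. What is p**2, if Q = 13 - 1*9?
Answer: 5776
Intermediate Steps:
Q = 4 (Q = 13 - 9 = 4)
u = -19 (u = (-6 - 13)*(4 - 3) = -19*1 = -19)
p = -76 (p = 4*(-19) = -76)
p**2 = (-76)**2 = 5776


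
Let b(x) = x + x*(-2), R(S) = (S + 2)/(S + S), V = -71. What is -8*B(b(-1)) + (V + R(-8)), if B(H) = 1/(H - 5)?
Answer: -549/8 ≈ -68.625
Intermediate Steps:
R(S) = (2 + S)/(2*S) (R(S) = (2 + S)/((2*S)) = (2 + S)*(1/(2*S)) = (2 + S)/(2*S))
b(x) = -x (b(x) = x - 2*x = -x)
B(H) = 1/(-5 + H)
-8*B(b(-1)) + (V + R(-8)) = -8/(-5 - 1*(-1)) + (-71 + (1/2)*(2 - 8)/(-8)) = -8/(-5 + 1) + (-71 + (1/2)*(-1/8)*(-6)) = -8/(-4) + (-71 + 3/8) = -8*(-1/4) - 565/8 = 2 - 565/8 = -549/8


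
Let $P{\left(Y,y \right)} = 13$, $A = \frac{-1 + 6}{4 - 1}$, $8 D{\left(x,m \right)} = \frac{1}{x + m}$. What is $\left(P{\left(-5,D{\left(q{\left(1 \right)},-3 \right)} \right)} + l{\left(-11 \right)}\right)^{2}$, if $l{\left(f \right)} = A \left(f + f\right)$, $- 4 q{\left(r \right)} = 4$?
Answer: $\frac{5041}{9} \approx 560.11$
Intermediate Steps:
$q{\left(r \right)} = -1$ ($q{\left(r \right)} = \left(- \frac{1}{4}\right) 4 = -1$)
$D{\left(x,m \right)} = \frac{1}{8 \left(m + x\right)}$ ($D{\left(x,m \right)} = \frac{1}{8 \left(x + m\right)} = \frac{1}{8 \left(m + x\right)}$)
$A = \frac{5}{3} \approx 1.6667$
$l{\left(f \right)} = \frac{10 f}{3}$ ($l{\left(f \right)} = \frac{5 \left(f + f\right)}{3} = \frac{5 \cdot 2 f}{3} = \frac{10 f}{3}$)
$\left(P{\left(-5,D{\left(q{\left(1 \right)},-3 \right)} \right)} + l{\left(-11 \right)}\right)^{2} = \left(13 + \frac{10}{3} \left(-11\right)\right)^{2} = \left(13 - \frac{110}{3}\right)^{2} = \left(- \frac{71}{3}\right)^{2} = \frac{5041}{9}$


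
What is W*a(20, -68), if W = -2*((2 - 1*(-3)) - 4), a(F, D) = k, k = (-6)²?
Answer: -72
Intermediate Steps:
k = 36
a(F, D) = 36
W = -2 (W = -2*((2 + 3) - 4) = -2*(5 - 4) = -2*1 = -2)
W*a(20, -68) = -2*36 = -72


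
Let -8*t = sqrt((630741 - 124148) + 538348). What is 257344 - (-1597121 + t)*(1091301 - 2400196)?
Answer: -2090463433951 - 1308895*sqrt(1044941)/8 ≈ -2.0906e+12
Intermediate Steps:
t = -sqrt(1044941)/8 (t = -sqrt((630741 - 124148) + 538348)/8 = -sqrt(506593 + 538348)/8 = -sqrt(1044941)/8 ≈ -127.78)
257344 - (-1597121 + t)*(1091301 - 2400196) = 257344 - (-1597121 - sqrt(1044941)/8)*(1091301 - 2400196) = 257344 - (-1597121 - sqrt(1044941)/8)*(-1308895) = 257344 - (2090463691295 + 1308895*sqrt(1044941)/8) = 257344 + (-2090463691295 - 1308895*sqrt(1044941)/8) = -2090463433951 - 1308895*sqrt(1044941)/8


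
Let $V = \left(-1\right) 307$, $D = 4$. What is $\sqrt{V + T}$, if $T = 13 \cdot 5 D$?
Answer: $i \sqrt{47} \approx 6.8557 i$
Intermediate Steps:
$V = -307$
$T = 260$ ($T = 13 \cdot 5 \cdot 4 = 65 \cdot 4 = 260$)
$\sqrt{V + T} = \sqrt{-307 + 260} = \sqrt{-47} = i \sqrt{47}$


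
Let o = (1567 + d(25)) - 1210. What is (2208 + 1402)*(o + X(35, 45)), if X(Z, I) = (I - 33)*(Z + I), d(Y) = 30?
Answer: 4862670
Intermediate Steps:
X(Z, I) = (-33 + I)*(I + Z)
o = 387 (o = (1567 + 30) - 1210 = 1597 - 1210 = 387)
(2208 + 1402)*(o + X(35, 45)) = (2208 + 1402)*(387 + (45² - 33*45 - 33*35 + 45*35)) = 3610*(387 + (2025 - 1485 - 1155 + 1575)) = 3610*(387 + 960) = 3610*1347 = 4862670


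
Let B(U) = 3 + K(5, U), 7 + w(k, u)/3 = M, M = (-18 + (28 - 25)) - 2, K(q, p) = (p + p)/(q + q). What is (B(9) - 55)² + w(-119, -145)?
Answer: 61201/25 ≈ 2448.0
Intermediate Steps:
K(q, p) = p/q (K(q, p) = (2*p)/((2*q)) = (2*p)*(1/(2*q)) = p/q)
M = -17 (M = (-18 + 3) - 2 = -15 - 2 = -17)
w(k, u) = -72 (w(k, u) = -21 + 3*(-17) = -21 - 51 = -72)
B(U) = 3 + U/5
(B(9) - 55)² + w(-119, -145) = ((3 + (⅕)*9) - 55)² - 72 = ((3 + 9/5) - 55)² - 72 = (24/5 - 55)² - 72 = (-251/5)² - 72 = 63001/25 - 72 = 61201/25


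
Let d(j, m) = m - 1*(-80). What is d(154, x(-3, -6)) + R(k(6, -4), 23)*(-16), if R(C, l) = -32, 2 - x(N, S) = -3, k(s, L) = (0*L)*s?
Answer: 597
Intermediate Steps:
k(s, L) = 0 (k(s, L) = 0*s = 0)
x(N, S) = 5 (x(N, S) = 2 - 1*(-3) = 2 + 3 = 5)
d(j, m) = 80 + m (d(j, m) = m + 80 = 80 + m)
d(154, x(-3, -6)) + R(k(6, -4), 23)*(-16) = (80 + 5) - 32*(-16) = 85 + 512 = 597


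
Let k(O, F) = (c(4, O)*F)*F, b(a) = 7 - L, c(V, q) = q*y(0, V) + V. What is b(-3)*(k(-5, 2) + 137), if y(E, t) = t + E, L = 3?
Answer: 292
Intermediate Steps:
y(E, t) = E + t
c(V, q) = V + V*q (c(V, q) = q*(0 + V) + V = q*V + V = V*q + V = V + V*q)
b(a) = 4 (b(a) = 7 - 1*3 = 7 - 3 = 4)
k(O, F) = F²*(4 + 4*O) (k(O, F) = ((4*(1 + O))*F)*F = ((4 + 4*O)*F)*F = (F*(4 + 4*O))*F = F²*(4 + 4*O))
b(-3)*(k(-5, 2) + 137) = 4*(4*2²*(1 - 5) + 137) = 4*(4*4*(-4) + 137) = 4*(-64 + 137) = 4*73 = 292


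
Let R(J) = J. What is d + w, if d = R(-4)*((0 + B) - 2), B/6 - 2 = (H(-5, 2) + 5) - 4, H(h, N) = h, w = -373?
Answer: -317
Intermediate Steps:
B = -12 (B = 12 + 6*((-5 + 5) - 4) = 12 + 6*(0 - 4) = 12 + 6*(-4) = 12 - 24 = -12)
d = 56 (d = -4*((0 - 12) - 2) = -4*(-12 - 2) = -4*(-14) = 56)
d + w = 56 - 373 = -317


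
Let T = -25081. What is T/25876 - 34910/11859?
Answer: -1200766739/306863484 ≈ -3.9130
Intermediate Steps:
T/25876 - 34910/11859 = -25081/25876 - 34910/11859 = -1200766739/306863484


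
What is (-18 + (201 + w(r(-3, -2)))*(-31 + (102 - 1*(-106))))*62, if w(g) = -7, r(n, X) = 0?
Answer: 2127840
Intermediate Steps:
(-18 + (201 + w(r(-3, -2)))*(-31 + (102 - 1*(-106))))*62 = (-18 + (201 - 7)*(-31 + (102 - 1*(-106))))*62 = (-18 + 194*(-31 + (102 + 106)))*62 = (-18 + 194*(-31 + 208))*62 = (-18 + 194*177)*62 = (-18 + 34338)*62 = 34320*62 = 2127840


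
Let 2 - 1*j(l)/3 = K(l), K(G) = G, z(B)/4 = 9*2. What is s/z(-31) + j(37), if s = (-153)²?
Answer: 1761/8 ≈ 220.13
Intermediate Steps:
z(B) = 72 (z(B) = 4*(9*2) = 4*18 = 72)
s = 23409
j(l) = 6 - 3*l
s/z(-31) + j(37) = 23409/72 + (6 - 3*37) = 23409*(1/72) + (6 - 111) = 2601/8 - 105 = 1761/8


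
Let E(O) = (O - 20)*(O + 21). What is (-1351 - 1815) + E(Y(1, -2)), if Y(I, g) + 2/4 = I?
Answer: -14341/4 ≈ -3585.3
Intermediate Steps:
Y(I, g) = -½ + I
E(O) = (-20 + O)*(21 + O)
(-1351 - 1815) + E(Y(1, -2)) = (-1351 - 1815) + (-420 + (-½ + 1) + (-½ + 1)²) = -3166 + (-420 + ½ + (½)²) = -3166 + (-420 + ½ + ¼) = -3166 - 1677/4 = -14341/4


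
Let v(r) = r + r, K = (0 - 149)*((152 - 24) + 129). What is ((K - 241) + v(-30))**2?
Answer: 1489496836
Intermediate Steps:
K = -38293 (K = -149*(128 + 129) = -149*257 = -38293)
v(r) = 2*r
((K - 241) + v(-30))**2 = ((-38293 - 241) + 2*(-30))**2 = (-38534 - 60)**2 = (-38594)**2 = 1489496836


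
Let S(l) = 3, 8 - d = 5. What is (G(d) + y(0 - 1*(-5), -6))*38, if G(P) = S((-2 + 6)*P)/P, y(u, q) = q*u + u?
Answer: -912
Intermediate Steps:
d = 3 (d = 8 - 1*5 = 8 - 5 = 3)
y(u, q) = u + q*u
G(P) = 3/P
(G(d) + y(0 - 1*(-5), -6))*38 = (3/3 + (0 - 1*(-5))*(1 - 6))*38 = (3*(1/3) + (0 + 5)*(-5))*38 = (1 + 5*(-5))*38 = (1 - 25)*38 = -24*38 = -912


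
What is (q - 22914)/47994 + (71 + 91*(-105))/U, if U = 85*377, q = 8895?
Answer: -301471317/512655910 ≈ -0.58806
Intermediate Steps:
U = 32045
(q - 22914)/47994 + (71 + 91*(-105))/U = (8895 - 22914)/47994 + (71 + 91*(-105))/32045 = -14019*1/47994 + (71 - 9555)*(1/32045) = -4673/15998 - 9484*1/32045 = -4673/15998 - 9484/32045 = -301471317/512655910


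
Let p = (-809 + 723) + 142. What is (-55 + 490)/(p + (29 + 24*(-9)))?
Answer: -435/131 ≈ -3.3206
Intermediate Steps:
p = 56 (p = -86 + 142 = 56)
(-55 + 490)/(p + (29 + 24*(-9))) = (-55 + 490)/(56 + (29 + 24*(-9))) = 435/(56 + (29 - 216)) = 435/(56 - 187) = 435/(-131) = 435*(-1/131) = -435/131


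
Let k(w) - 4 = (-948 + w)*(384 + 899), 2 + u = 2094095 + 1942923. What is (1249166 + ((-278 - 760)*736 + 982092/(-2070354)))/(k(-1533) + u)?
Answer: 167421773000/294644844923 ≈ 0.56822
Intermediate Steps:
u = 4037016 (u = -2 + (2094095 + 1942923) = -2 + 4037018 = 4037016)
k(w) = -1216280 + 1283*w (k(w) = 4 + (-948 + w)*(384 + 899) = 4 + (-948 + w)*1283 = 4 + (-1216284 + 1283*w) = -1216280 + 1283*w)
(1249166 + ((-278 - 760)*736 + 982092/(-2070354)))/(k(-1533) + u) = (1249166 + ((-278 - 760)*736 + 982092/(-2070354)))/((-1216280 + 1283*(-1533)) + 4037016) = (1249166 + (-1038*736 + 982092*(-1/2070354)))/((-1216280 - 1966839) + 4037016) = (1249166 + (-763968 - 163682/345059))/(-3183119 + 4037016) = (1249166 - 263614197794/345059)/853897 = (167421773000/345059)*(1/853897) = 167421773000/294644844923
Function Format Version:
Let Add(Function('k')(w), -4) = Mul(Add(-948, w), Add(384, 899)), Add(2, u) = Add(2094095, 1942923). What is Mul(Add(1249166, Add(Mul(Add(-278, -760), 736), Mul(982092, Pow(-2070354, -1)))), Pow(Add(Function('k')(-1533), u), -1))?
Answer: Rational(167421773000, 294644844923) ≈ 0.56822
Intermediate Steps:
u = 4037016 (u = Add(-2, Add(2094095, 1942923)) = Add(-2, 4037018) = 4037016)
Function('k')(w) = Add(-1216280, Mul(1283, w)) (Function('k')(w) = Add(4, Mul(Add(-948, w), Add(384, 899))) = Add(4, Mul(Add(-948, w), 1283)) = Add(4, Add(-1216284, Mul(1283, w))) = Add(-1216280, Mul(1283, w)))
Mul(Add(1249166, Add(Mul(Add(-278, -760), 736), Mul(982092, Pow(-2070354, -1)))), Pow(Add(Function('k')(-1533), u), -1)) = Mul(Add(1249166, Add(Mul(Add(-278, -760), 736), Mul(982092, Pow(-2070354, -1)))), Pow(Add(Add(-1216280, Mul(1283, -1533)), 4037016), -1)) = Mul(Add(1249166, Add(Mul(-1038, 736), Mul(982092, Rational(-1, 2070354)))), Pow(Add(Add(-1216280, -1966839), 4037016), -1)) = Mul(Add(1249166, Add(-763968, Rational(-163682, 345059))), Pow(Add(-3183119, 4037016), -1)) = Mul(Add(1249166, Rational(-263614197794, 345059)), Pow(853897, -1)) = Mul(Rational(167421773000, 345059), Rational(1, 853897)) = Rational(167421773000, 294644844923)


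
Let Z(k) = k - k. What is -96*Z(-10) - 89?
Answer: -89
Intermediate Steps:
Z(k) = 0
-96*Z(-10) - 89 = -96*0 - 89 = 0 - 89 = -89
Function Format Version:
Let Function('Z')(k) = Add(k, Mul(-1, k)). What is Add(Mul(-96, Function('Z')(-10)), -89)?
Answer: -89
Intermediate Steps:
Function('Z')(k) = 0
Add(Mul(-96, Function('Z')(-10)), -89) = Add(Mul(-96, 0), -89) = Add(0, -89) = -89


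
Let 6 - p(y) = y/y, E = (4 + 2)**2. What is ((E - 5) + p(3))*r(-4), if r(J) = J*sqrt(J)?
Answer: -288*I ≈ -288.0*I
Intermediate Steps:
r(J) = J**(3/2)
E = 36 (E = 6**2 = 36)
p(y) = 5 (p(y) = 6 - y/y = 6 - 1*1 = 6 - 1 = 5)
((E - 5) + p(3))*r(-4) = ((36 - 5) + 5)*(-4)**(3/2) = (31 + 5)*(-8*I) = 36*(-8*I) = -288*I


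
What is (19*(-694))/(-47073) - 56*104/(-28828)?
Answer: 163569790/339255111 ≈ 0.48214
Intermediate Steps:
(19*(-694))/(-47073) - 56*104/(-28828) = -13186*(-1/47073) - 5824*(-1/28828) = 13186/47073 + 1456/7207 = 163569790/339255111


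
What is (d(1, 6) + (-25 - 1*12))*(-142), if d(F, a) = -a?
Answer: 6106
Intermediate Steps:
(d(1, 6) + (-25 - 1*12))*(-142) = (-1*6 + (-25 - 1*12))*(-142) = (-6 + (-25 - 12))*(-142) = (-6 - 37)*(-142) = -43*(-142) = 6106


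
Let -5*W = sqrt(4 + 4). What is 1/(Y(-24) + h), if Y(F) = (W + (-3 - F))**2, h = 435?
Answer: 136925/119901916 + 2625*sqrt(2)/119901916 ≈ 0.0011729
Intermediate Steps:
W = -2*sqrt(2)/5 (W = -sqrt(4 + 4)/5 = -2*sqrt(2)/5 ≈ -0.56569)
Y(F) = (-3 - F - 2*sqrt(2)/5)**2 (Y(F) = (-2*sqrt(2)/5 + (-3 - F))**2 = (-3 - F - 2*sqrt(2)/5)**2)
1/(Y(-24) + h) = 1/((15 + 2*sqrt(2) + 5*(-24))**2/25 + 435) = 1/((15 + 2*sqrt(2) - 120)**2/25 + 435) = 1/((-105 + 2*sqrt(2))**2/25 + 435) = 1/(435 + (-105 + 2*sqrt(2))**2/25)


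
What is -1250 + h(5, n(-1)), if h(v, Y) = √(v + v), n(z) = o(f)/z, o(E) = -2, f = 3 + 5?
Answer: -1250 + √10 ≈ -1246.8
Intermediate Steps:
f = 8
n(z) = -2/z
h(v, Y) = √2*√v (h(v, Y) = √(2*v) = √2*√v)
-1250 + h(5, n(-1)) = -1250 + √2*√5 = -1250 + √10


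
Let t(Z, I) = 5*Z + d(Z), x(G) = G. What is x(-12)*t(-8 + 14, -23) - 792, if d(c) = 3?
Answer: -1188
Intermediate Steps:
t(Z, I) = 3 + 5*Z (t(Z, I) = 5*Z + 3 = 3 + 5*Z)
x(-12)*t(-8 + 14, -23) - 792 = -12*(3 + 5*(-8 + 14)) - 792 = -12*(3 + 5*6) - 792 = -12*(3 + 30) - 792 = -12*33 - 792 = -396 - 792 = -1188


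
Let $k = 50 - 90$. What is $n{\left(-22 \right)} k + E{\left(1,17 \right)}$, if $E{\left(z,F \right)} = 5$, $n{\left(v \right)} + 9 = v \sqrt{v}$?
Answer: $365 + 880 i \sqrt{22} \approx 365.0 + 4127.6 i$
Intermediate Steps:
$n{\left(v \right)} = -9 + v^{\frac{3}{2}}$ ($n{\left(v \right)} = -9 + v \sqrt{v} = -9 + v^{\frac{3}{2}}$)
$k = -40$ ($k = 50 - 90 = -40$)
$n{\left(-22 \right)} k + E{\left(1,17 \right)} = \left(-9 + \left(-22\right)^{\frac{3}{2}}\right) \left(-40\right) + 5 = \left(-9 - 22 i \sqrt{22}\right) \left(-40\right) + 5 = \left(360 + 880 i \sqrt{22}\right) + 5 = 365 + 880 i \sqrt{22}$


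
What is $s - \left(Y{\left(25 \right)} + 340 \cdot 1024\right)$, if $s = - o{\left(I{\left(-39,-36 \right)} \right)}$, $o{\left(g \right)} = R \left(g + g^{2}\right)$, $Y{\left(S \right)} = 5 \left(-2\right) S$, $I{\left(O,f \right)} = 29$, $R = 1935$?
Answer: $-2031360$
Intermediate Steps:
$Y{\left(S \right)} = - 10 S$
$o{\left(g \right)} = 1935 g + 1935 g^{2}$ ($o{\left(g \right)} = 1935 \left(g + g^{2}\right) = 1935 g + 1935 g^{2}$)
$s = -1683450$ ($s = - 1935 \cdot 29 \left(1 + 29\right) = - 1935 \cdot 29 \cdot 30 = \left(-1\right) 1683450 = -1683450$)
$s - \left(Y{\left(25 \right)} + 340 \cdot 1024\right) = -1683450 - \left(\left(-10\right) 25 + 340 \cdot 1024\right) = -1683450 - \left(-250 + 348160\right) = -1683450 - 347910 = -2031360$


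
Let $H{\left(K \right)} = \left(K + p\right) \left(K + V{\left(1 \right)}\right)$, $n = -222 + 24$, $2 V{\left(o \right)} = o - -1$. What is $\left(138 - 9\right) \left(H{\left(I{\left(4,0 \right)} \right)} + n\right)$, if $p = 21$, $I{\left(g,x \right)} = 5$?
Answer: $-5418$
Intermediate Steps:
$V{\left(o \right)} = \frac{1}{2} + \frac{o}{2}$ ($V{\left(o \right)} = \frac{o - -1}{2} = \frac{o + 1}{2} = \frac{1 + o}{2} = \frac{1}{2} + \frac{o}{2}$)
$n = -198$
$H{\left(K \right)} = \left(1 + K\right) \left(21 + K\right)$ ($H{\left(K \right)} = \left(K + 21\right) \left(K + \left(\frac{1}{2} + \frac{1}{2} \cdot 1\right)\right) = \left(21 + K\right) \left(K + \left(\frac{1}{2} + \frac{1}{2}\right)\right) = \left(21 + K\right) \left(K + 1\right) = \left(21 + K\right) \left(1 + K\right) = \left(1 + K\right) \left(21 + K\right)$)
$\left(138 - 9\right) \left(H{\left(I{\left(4,0 \right)} \right)} + n\right) = \left(138 - 9\right) \left(\left(21 + 5^{2} + 22 \cdot 5\right) - 198\right) = 129 \left(\left(21 + 25 + 110\right) - 198\right) = 129 \left(156 - 198\right) = 129 \left(-42\right) = -5418$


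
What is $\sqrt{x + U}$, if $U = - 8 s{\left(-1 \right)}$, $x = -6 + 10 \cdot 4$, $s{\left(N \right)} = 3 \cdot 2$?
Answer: $i \sqrt{14} \approx 3.7417 i$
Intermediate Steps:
$s{\left(N \right)} = 6$
$x = 34$ ($x = -6 + 40 = 34$)
$U = -48$ ($U = \left(-8\right) 6 = -48$)
$\sqrt{x + U} = \sqrt{34 - 48} = \sqrt{-14} = i \sqrt{14}$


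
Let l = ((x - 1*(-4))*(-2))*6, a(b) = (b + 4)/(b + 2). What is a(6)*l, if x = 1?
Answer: -75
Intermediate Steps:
a(b) = (4 + b)/(2 + b)
l = -60 (l = ((1 - 1*(-4))*(-2))*6 = ((1 + 4)*(-2))*6 = (5*(-2))*6 = -10*6 = -60)
a(6)*l = ((4 + 6)/(2 + 6))*(-60) = (10/8)*(-60) = ((⅛)*10)*(-60) = (5/4)*(-60) = -75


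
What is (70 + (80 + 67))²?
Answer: 47089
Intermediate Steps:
(70 + (80 + 67))² = (70 + 147)² = 217² = 47089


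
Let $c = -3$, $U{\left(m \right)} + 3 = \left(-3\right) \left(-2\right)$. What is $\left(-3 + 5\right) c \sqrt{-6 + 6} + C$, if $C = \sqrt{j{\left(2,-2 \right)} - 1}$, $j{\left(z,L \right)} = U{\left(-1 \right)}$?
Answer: $\sqrt{2} \approx 1.4142$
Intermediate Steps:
$U{\left(m \right)} = 3$ ($U{\left(m \right)} = -3 - -6 = -3 + 6 = 3$)
$j{\left(z,L \right)} = 3$
$C = \sqrt{2}$ ($C = \sqrt{3 - 1} = \sqrt{2} \approx 1.4142$)
$\left(-3 + 5\right) c \sqrt{-6 + 6} + C = \left(-3 + 5\right) \left(-3\right) \sqrt{-6 + 6} + \sqrt{2} = 2 \left(-3\right) \sqrt{0} + \sqrt{2} = \left(-6\right) 0 + \sqrt{2} = 0 + \sqrt{2} = \sqrt{2}$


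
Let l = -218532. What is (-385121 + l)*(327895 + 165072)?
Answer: -297581008451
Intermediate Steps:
(-385121 + l)*(327895 + 165072) = (-385121 - 218532)*(327895 + 165072) = -603653*492967 = -297581008451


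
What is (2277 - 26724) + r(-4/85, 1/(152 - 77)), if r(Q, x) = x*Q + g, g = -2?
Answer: -155862379/6375 ≈ -24449.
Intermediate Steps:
r(Q, x) = -2 + Q*x (r(Q, x) = x*Q - 2 = Q*x - 2 = -2 + Q*x)
(2277 - 26724) + r(-4/85, 1/(152 - 77)) = (2277 - 26724) + (-2 + (-4/85)/(152 - 77)) = -24447 + (-2 - 4*1/85/75) = -24447 + (-2 - 4/85*1/75) = -24447 + (-2 - 4/6375) = -24447 - 12754/6375 = -155862379/6375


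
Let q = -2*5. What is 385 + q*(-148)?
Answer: 1865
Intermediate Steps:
q = -10
385 + q*(-148) = 385 - 10*(-148) = 385 + 1480 = 1865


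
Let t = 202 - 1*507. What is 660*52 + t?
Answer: 34015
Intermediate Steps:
t = -305 (t = 202 - 507 = -305)
660*52 + t = 660*52 - 305 = 34320 - 305 = 34015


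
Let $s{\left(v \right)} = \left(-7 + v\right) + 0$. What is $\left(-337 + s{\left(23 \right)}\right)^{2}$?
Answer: $103041$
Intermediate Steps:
$s{\left(v \right)} = -7 + v$
$\left(-337 + s{\left(23 \right)}\right)^{2} = \left(-337 + \left(-7 + 23\right)\right)^{2} = \left(-337 + 16\right)^{2} = \left(-321\right)^{2} = 103041$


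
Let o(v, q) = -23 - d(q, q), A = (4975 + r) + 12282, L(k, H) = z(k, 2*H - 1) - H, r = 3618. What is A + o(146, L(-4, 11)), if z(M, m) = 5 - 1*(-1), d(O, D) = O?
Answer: 20857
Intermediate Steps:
z(M, m) = 6 (z(M, m) = 5 + 1 = 6)
L(k, H) = 6 - H
A = 20875 (A = (4975 + 3618) + 12282 = 8593 + 12282 = 20875)
o(v, q) = -23 - q
A + o(146, L(-4, 11)) = 20875 + (-23 - (6 - 1*11)) = 20875 + (-23 - (6 - 11)) = 20875 + (-23 - 1*(-5)) = 20875 + (-23 + 5) = 20875 - 18 = 20857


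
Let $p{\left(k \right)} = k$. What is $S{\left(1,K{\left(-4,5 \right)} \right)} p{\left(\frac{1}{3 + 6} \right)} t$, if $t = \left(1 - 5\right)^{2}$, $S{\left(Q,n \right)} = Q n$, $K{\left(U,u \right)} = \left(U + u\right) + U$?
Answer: $- \frac{16}{3} \approx -5.3333$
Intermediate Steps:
$K{\left(U,u \right)} = u + 2 U$
$t = 16$ ($t = \left(-4\right)^{2} = 16$)
$S{\left(1,K{\left(-4,5 \right)} \right)} p{\left(\frac{1}{3 + 6} \right)} t = \frac{1 \left(5 + 2 \left(-4\right)\right)}{3 + 6} \cdot 16 = \frac{1 \left(5 - 8\right)}{9} \cdot 16 = 1 \left(-3\right) \frac{1}{9} \cdot 16 = \left(-3\right) \frac{1}{9} \cdot 16 = \left(- \frac{1}{3}\right) 16 = - \frac{16}{3}$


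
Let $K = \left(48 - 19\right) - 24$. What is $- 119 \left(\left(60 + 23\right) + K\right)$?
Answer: $-10472$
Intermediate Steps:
$K = 5$ ($K = 29 - 24 = 5$)
$- 119 \left(\left(60 + 23\right) + K\right) = - 119 \left(\left(60 + 23\right) + 5\right) = - 119 \left(83 + 5\right) = \left(-119\right) 88 = -10472$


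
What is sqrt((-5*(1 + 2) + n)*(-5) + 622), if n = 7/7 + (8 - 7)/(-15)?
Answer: sqrt(6231)/3 ≈ 26.312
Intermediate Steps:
n = 14/15 (n = 7*(1/7) + 1*(-1/15) = 1 - 1/15 = 14/15 ≈ 0.93333)
sqrt((-5*(1 + 2) + n)*(-5) + 622) = sqrt((-5*(1 + 2) + 14/15)*(-5) + 622) = sqrt((-5*3 + 14/15)*(-5) + 622) = sqrt((-15 + 14/15)*(-5) + 622) = sqrt(-211/15*(-5) + 622) = sqrt(211/3 + 622) = sqrt(2077/3) = sqrt(6231)/3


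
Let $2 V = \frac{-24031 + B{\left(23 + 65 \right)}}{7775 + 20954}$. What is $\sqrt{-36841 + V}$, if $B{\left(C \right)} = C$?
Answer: $\frac{i \sqrt{121629054924418}}{57458} \approx 191.94 i$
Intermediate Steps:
$V = - \frac{23943}{57458}$ ($V = \frac{\left(-24031 + \left(23 + 65\right)\right) \frac{1}{7775 + 20954}}{2} = \frac{\left(-24031 + 88\right) \frac{1}{28729}}{2} = \frac{\left(-23943\right) \frac{1}{28729}}{2} = \frac{1}{2} \left(- \frac{23943}{28729}\right) = - \frac{23943}{57458} \approx -0.4167$)
$\sqrt{-36841 + V} = \sqrt{-36841 - \frac{23943}{57458}} = \sqrt{- \frac{2116834121}{57458}} = \frac{i \sqrt{121629054924418}}{57458}$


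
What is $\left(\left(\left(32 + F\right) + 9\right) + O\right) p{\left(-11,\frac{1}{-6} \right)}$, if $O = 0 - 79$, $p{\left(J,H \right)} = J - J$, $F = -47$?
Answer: $0$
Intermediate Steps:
$p{\left(J,H \right)} = 0$
$O = -79$ ($O = 0 - 79 = -79$)
$\left(\left(\left(32 + F\right) + 9\right) + O\right) p{\left(-11,\frac{1}{-6} \right)} = \left(\left(\left(32 - 47\right) + 9\right) - 79\right) 0 = \left(\left(-15 + 9\right) - 79\right) 0 = \left(-6 - 79\right) 0 = \left(-85\right) 0 = 0$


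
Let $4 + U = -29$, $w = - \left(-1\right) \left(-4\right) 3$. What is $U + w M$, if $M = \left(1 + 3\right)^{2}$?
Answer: $-225$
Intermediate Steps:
$w = -12$ ($w = \left(-1\right) 4 \cdot 3 = \left(-4\right) 3 = -12$)
$M = 16$ ($M = 4^{2} = 16$)
$U = -33$ ($U = -4 - 29 = -33$)
$U + w M = -33 - 192 = -225$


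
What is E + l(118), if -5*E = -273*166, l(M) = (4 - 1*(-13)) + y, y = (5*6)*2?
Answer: 45703/5 ≈ 9140.6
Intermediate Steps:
y = 60 (y = 30*2 = 60)
l(M) = 77 (l(M) = (4 - 1*(-13)) + 60 = (4 + 13) + 60 = 17 + 60 = 77)
E = 45318/5 (E = -(-273)*166/5 = -⅕*(-45318) = 45318/5 ≈ 9063.6)
E + l(118) = 45318/5 + 77 = 45703/5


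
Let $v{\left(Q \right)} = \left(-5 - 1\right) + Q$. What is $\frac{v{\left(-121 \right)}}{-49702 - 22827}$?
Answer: $\frac{127}{72529} \approx 0.001751$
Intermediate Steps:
$v{\left(Q \right)} = -6 + Q$
$\frac{v{\left(-121 \right)}}{-49702 - 22827} = \frac{-6 - 121}{-49702 - 22827} = - \frac{127}{-72529} = \left(-127\right) \left(- \frac{1}{72529}\right) = \frac{127}{72529}$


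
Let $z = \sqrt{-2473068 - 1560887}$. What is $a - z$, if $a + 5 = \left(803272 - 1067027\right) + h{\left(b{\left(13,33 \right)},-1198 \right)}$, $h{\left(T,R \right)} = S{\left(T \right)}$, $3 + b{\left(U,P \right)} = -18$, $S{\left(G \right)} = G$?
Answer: $-263781 - i \sqrt{4033955} \approx -2.6378 \cdot 10^{5} - 2008.5 i$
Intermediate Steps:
$b{\left(U,P \right)} = -21$ ($b{\left(U,P \right)} = -3 - 18 = -21$)
$h{\left(T,R \right)} = T$
$a = -263781$ ($a = -5 + \left(\left(803272 - 1067027\right) - 21\right) = -5 - 263776 = -263781$)
$z = i \sqrt{4033955}$ ($z = \sqrt{-4033955} = i \sqrt{4033955} \approx 2008.5 i$)
$a - z = -263781 - i \sqrt{4033955}$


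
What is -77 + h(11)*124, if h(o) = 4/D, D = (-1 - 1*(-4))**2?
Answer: -197/9 ≈ -21.889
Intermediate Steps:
D = 9 (D = (-1 + 4)**2 = 3**2 = 9)
h(o) = 4/9
-77 + h(11)*124 = -77 + (4/9)*124 = -77 + 496/9 = -197/9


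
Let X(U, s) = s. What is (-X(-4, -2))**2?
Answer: 4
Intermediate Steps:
(-X(-4, -2))**2 = (-1*(-2))**2 = 2**2 = 4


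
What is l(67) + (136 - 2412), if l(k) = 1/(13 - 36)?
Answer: -52349/23 ≈ -2276.0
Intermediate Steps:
l(k) = -1/23 (l(k) = 1/(-23) = -1/23)
l(67) + (136 - 2412) = -1/23 + (136 - 2412) = -1/23 - 2276 = -52349/23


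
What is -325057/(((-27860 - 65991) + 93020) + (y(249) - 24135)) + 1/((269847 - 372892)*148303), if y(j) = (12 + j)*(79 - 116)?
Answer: 4967482923650572/529104622471605 ≈ 9.3885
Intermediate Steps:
y(j) = -444 - 37*j (y(j) = (12 + j)*(-37) = -444 - 37*j)
-325057/(((-27860 - 65991) + 93020) + (y(249) - 24135)) + 1/((269847 - 372892)*148303) = -325057/(((-27860 - 65991) + 93020) + ((-444 - 37*249) - 24135)) + 1/((269847 - 372892)*148303) = -325057/((-93851 + 93020) + ((-444 - 9213) - 24135)) + (1/148303)/(-103045) = -325057/(-831 + (-9657 - 24135)) - 1/103045*1/148303 = -325057/(-831 - 33792) - 1/15281882635 = -325057/(-34623) - 1/15281882635 = -325057*(-1/34623) - 1/15281882635 = 325057/34623 - 1/15281882635 = 4967482923650572/529104622471605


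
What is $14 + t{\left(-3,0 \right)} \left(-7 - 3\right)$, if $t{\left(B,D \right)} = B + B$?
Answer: $74$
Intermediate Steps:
$t{\left(B,D \right)} = 2 B$
$14 + t{\left(-3,0 \right)} \left(-7 - 3\right) = 14 + 2 \left(-3\right) \left(-7 - 3\right) = 14 - 6 \left(-7 - 3\right) = 14 - -60 = 14 + 60 = 74$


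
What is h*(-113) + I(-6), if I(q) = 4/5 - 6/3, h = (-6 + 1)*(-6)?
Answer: -16956/5 ≈ -3391.2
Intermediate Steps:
h = 30 (h = -5*(-6) = 30)
I(q) = -6/5 (I(q) = 4*(1/5) - 6*1/3 = 4/5 - 2 = -6/5)
h*(-113) + I(-6) = 30*(-113) - 6/5 = -3390 - 6/5 = -16956/5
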